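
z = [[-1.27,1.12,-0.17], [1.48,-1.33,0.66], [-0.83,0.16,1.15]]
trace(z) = -1.45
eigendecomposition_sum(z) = [[-1.29, 1.09, -0.24],[1.57, -1.33, 0.3],[-0.34, 0.29, -0.07]] + [[0.05, 0.04, -0.02], [0.07, 0.05, -0.02], [0.03, 0.02, -0.01]] + [[-0.04, -0.01, 0.09], [-0.16, -0.05, 0.38], [-0.52, -0.16, 1.23]]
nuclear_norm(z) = 4.17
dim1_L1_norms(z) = [2.56, 3.47, 2.14]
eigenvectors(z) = [[0.62, -0.57, 0.07], [-0.76, -0.75, 0.30], [0.17, -0.34, 0.95]]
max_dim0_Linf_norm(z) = 1.48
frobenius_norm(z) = 3.05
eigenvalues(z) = [-2.68, 0.1, 1.14]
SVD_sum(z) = [[-1.3, 1.08, -0.22], [1.57, -1.3, 0.27], [-0.44, 0.37, -0.08]] + [[-0.01, -0.01, 0.03], [-0.12, -0.06, 0.38], [-0.38, -0.2, 1.23]] + [[0.04, 0.05, 0.02], [0.03, 0.04, 0.01], [-0.01, -0.01, -0.00]]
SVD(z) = [[-0.62, -0.03, -0.78], [0.75, -0.29, -0.59], [-0.21, -0.96, 0.2]] @ diag([2.732275746226517, 1.3625183296561456, 0.07945469107208468]) @ [[0.76, -0.63, 0.13], [0.29, 0.15, -0.95], [-0.58, -0.76, -0.3]]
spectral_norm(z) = 2.73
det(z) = -0.30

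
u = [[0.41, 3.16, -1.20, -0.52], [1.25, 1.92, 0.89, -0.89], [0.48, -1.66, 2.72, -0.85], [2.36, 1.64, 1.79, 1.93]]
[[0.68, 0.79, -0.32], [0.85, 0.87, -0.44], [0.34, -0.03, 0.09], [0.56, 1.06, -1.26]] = u@[[-0.13, 0.23, -0.28], [0.33, 0.25, -0.11], [0.31, 0.09, -0.04], [-0.12, -0.03, -0.18]]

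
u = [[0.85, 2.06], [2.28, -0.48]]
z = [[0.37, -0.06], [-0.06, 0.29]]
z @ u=[[0.18,  0.79], [0.61,  -0.26]]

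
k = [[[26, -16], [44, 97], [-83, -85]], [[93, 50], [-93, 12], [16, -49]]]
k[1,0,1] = 50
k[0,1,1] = 97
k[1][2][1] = -49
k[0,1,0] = 44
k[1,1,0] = -93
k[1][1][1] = 12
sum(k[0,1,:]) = 141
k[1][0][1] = 50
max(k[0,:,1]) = 97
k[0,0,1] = -16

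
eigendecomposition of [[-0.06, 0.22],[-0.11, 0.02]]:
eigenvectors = [[0.82+0.00j, (0.82-0j)], [0.15+0.56j, 0.15-0.56j]]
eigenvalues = [(-0.02+0.15j), (-0.02-0.15j)]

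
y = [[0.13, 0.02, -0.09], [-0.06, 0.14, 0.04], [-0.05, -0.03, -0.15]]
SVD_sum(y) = [[0.05, -0.05, -0.09],[-0.05, 0.05, 0.09],[0.05, -0.05, -0.09]] + [[0.07, 0.00, 0.03], [-0.03, -0.00, -0.02], [-0.10, -0.00, -0.05]] + [[0.02,0.07,-0.03], [0.02,0.09,-0.04], [0.0,0.02,-0.01]]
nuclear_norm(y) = 0.47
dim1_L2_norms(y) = [0.16, 0.16, 0.16]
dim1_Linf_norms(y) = [0.13, 0.14, 0.15]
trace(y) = 0.12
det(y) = -0.00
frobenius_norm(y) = 0.28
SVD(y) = [[-0.58, -0.53, 0.61], [0.59, 0.24, 0.77], [-0.56, 0.81, 0.17]] @ diag([0.20044343373053963, 0.13984035595133015, 0.12793398579625367]) @ [[-0.42, 0.44, 0.80], [-0.89, -0.01, -0.46], [0.19, 0.90, -0.39]]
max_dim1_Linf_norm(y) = 0.15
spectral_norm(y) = 0.20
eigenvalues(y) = [(0.14+0.04j), (0.14-0.04j), (-0.16+0j)]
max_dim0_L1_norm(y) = 0.28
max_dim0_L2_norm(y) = 0.18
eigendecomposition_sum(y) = [[0.07+0.01j,0.01-0.05j,(-0.02-0.01j)], [(-0.03+0.11j),(0.07+0.03j),(0.01-0.03j)], [-0.01-0.01j,(-0.01+0.01j),0j]] + [[0.07-0.01j, 0.01+0.05j, -0.02+0.01j],[(-0.03-0.11j), (0.07-0.03j), (0.01+0.03j)],[(-0.01+0.01j), -0.01-0.01j, -0j]] + [[(-0.01+0j), (-0+0j), (-0.05+0j)], [-0j, 0.00-0.00j, 0.01-0.00j], [(-0.03+0j), (-0.01+0j), (-0.16+0j)]]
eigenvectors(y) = [[(-0.06-0.53j), (-0.06+0.53j), 0.30+0.00j], [0.84+0.00j, (0.84-0j), -0.07+0.00j], [(-0.06+0.1j), -0.06-0.10j, (0.95+0j)]]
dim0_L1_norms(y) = [0.24, 0.19, 0.28]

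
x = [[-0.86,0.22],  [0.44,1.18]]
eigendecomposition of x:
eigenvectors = [[-0.98, -0.10], [0.21, -0.99]]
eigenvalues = [-0.91, 1.23]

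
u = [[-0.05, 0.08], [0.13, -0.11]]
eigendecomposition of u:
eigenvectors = [[0.72, -0.51], [0.69, 0.86]]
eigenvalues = [0.03, -0.19]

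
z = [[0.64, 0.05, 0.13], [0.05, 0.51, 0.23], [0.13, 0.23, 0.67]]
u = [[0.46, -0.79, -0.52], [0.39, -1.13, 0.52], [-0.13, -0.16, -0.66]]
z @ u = [[0.3, -0.58, -0.39], [0.19, -0.65, 0.09], [0.06, -0.47, -0.39]]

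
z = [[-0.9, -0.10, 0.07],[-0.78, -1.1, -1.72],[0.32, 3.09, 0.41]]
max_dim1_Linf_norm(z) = 3.09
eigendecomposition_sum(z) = [[(-0.95+0j), -0.07+0.00j, (-0.03+0j)], [(-0.09+0j), -0.01+0.00j, (-0+0j)], [(0.44-0j), (0.03-0j), (0.02-0j)]] + [[0.03-0.01j, -0.02-0.08j, (0.05-0.03j)], [(-0.34-0.16j), (-0.55+1.02j), -0.86-0.13j], [(-0.06+0.51j), 1.53+0.26j, (0.2+1.15j)]] + [[0.03+0.01j,  -0.02+0.08j,  (0.05+0.03j)], [-0.34+0.16j,  (-0.55-1.02j),  (-0.86+0.13j)], [-0.06-0.51j,  1.53-0.26j,  0.20-1.15j]]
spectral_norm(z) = 3.52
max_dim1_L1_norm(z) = 3.82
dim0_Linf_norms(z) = [0.9, 3.09, 1.72]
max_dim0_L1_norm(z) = 4.29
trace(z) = -1.59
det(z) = -4.50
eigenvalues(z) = [(-0.94+0j), (-0.32+2.16j), (-0.32-2.16j)]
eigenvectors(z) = [[(0.9+0j), 0.02+0.04j, (0.02-0.04j)], [(0.09+0j), 0.19-0.56j, 0.19+0.56j], [-0.42+0.00j, (-0.8+0j), -0.80-0.00j]]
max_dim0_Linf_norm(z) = 3.09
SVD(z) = [[-0.07, 0.2, -0.98], [-0.5, 0.84, 0.21], [0.86, 0.5, 0.04]] @ diag([3.5198575436496755, 1.5263893084753233, 0.8372804496610983]) @ [[0.21, 0.92, 0.34], [-0.44, 0.4, -0.8], [0.87, -0.02, -0.49]]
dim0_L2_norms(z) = [1.23, 3.28, 1.77]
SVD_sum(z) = [[-0.05, -0.23, -0.09], [-0.37, -1.61, -0.60], [0.63, 2.78, 1.04]] + [[-0.13, 0.12, -0.24], [-0.56, 0.51, -1.03], [-0.34, 0.31, -0.62]] + [[-0.72,0.01,0.4], [0.15,-0.0,-0.08], [0.03,-0.0,-0.02]]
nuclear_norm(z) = 5.88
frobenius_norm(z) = 3.93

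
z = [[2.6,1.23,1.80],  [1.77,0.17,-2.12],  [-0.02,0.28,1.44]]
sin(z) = [[-0.23,0.00,0.41],[0.26,-0.41,-2.47],[-0.18,0.18,1.19]]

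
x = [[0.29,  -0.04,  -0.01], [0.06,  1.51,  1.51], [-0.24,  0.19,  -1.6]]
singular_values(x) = [2.44, 1.13, 0.28]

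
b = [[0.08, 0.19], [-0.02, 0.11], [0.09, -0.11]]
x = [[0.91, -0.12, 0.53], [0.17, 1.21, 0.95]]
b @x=[[0.11, 0.22, 0.22], [0.0, 0.14, 0.09], [0.06, -0.14, -0.06]]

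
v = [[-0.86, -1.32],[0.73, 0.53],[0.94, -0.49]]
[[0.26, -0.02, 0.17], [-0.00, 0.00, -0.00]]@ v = [[-0.08, -0.44], [0.0, 0.0]]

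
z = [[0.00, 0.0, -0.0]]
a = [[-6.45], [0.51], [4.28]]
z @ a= [[0.00]]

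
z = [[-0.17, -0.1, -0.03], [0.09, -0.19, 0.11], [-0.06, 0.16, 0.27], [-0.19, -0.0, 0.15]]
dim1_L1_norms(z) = [0.3, 0.39, 0.49, 0.34]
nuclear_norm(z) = 0.86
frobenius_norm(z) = 0.51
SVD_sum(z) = [[-0.01, 0.01, 0.01], [0.01, -0.01, -0.02], [-0.14, 0.12, 0.25], [-0.09, 0.08, 0.17]] + [[-0.13, -0.14, -0.01], [-0.05, -0.05, -0.00], [0.06, 0.06, 0.00], [-0.09, -0.09, -0.01]] + [[-0.03, 0.03, -0.03], [0.13, -0.13, 0.13], [0.02, -0.02, 0.02], [-0.01, 0.01, -0.01]]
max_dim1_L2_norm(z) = 0.32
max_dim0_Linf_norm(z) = 0.27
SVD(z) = [[-0.04, 0.76, -0.23], [0.07, 0.27, 0.96], [-0.82, -0.35, 0.14], [-0.56, 0.49, -0.07]] @ diag([0.3703287708364177, 0.25354406784379147, 0.2353125732977542]) @ [[0.46, -0.38, -0.81], [-0.69, -0.72, -0.06], [0.56, -0.58, 0.59]]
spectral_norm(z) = 0.37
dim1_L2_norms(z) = [0.2, 0.24, 0.32, 0.24]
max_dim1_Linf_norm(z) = 0.27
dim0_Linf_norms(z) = [0.19, 0.19, 0.27]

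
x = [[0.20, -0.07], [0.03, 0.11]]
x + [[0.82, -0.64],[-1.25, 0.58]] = [[1.02,-0.71], [-1.22,0.69]]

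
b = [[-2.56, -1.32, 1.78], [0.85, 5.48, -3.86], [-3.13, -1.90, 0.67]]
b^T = [[-2.56,0.85,-3.13], [-1.32,5.48,-1.9], [1.78,-3.86,0.67]]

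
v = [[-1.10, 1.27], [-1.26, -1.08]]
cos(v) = [[0.87, 1.45], [-1.44, 0.90]]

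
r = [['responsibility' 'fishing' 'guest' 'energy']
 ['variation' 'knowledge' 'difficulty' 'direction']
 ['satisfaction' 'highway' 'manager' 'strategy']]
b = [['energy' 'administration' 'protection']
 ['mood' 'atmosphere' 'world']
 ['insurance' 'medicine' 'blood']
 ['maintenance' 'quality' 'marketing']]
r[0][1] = 'fishing'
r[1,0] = 'variation'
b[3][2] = 'marketing'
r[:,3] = ['energy', 'direction', 'strategy']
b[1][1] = 'atmosphere'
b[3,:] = ['maintenance', 'quality', 'marketing']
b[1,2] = 'world'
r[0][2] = 'guest'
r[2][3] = 'strategy'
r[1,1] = 'knowledge'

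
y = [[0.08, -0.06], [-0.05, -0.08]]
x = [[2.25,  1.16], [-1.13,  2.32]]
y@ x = [[0.25, -0.05], [-0.02, -0.24]]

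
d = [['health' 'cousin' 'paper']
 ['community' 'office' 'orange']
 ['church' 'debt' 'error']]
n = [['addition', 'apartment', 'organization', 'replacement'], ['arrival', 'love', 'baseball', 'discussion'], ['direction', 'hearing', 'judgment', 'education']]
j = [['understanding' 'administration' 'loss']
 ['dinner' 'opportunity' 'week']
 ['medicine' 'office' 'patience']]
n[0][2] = 'organization'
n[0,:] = ['addition', 'apartment', 'organization', 'replacement']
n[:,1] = ['apartment', 'love', 'hearing']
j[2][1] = 'office'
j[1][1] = 'opportunity'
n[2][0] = 'direction'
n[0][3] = 'replacement'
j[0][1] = 'administration'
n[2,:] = ['direction', 'hearing', 'judgment', 'education']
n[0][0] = 'addition'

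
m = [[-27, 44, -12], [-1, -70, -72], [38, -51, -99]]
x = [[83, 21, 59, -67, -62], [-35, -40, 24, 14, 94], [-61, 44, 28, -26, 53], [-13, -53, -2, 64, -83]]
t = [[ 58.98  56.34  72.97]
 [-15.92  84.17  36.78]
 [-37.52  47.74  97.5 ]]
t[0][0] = 58.98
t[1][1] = 84.17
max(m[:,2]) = -12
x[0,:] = [83, 21, 59, -67, -62]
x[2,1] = 44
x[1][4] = 94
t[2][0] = -37.52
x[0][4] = -62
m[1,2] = -72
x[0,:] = [83, 21, 59, -67, -62]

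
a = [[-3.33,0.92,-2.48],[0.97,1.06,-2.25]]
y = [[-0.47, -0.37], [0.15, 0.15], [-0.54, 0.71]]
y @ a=[[1.21,-0.82,2.00], [-0.35,0.3,-0.71], [2.49,0.26,-0.26]]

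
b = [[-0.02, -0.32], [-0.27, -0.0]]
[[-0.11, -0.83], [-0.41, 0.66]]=b@[[1.51,-2.44], [0.26,2.75]]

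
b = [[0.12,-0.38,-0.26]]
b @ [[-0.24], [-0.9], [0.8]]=[[0.11]]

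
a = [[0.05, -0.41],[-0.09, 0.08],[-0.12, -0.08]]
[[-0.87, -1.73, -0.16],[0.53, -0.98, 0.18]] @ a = [[0.13,0.23], [0.09,-0.31]]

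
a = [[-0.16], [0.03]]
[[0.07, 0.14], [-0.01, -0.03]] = a@[[-0.41,  -0.88]]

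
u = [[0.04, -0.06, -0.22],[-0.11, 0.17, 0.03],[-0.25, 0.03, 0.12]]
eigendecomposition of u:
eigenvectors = [[0.75, 0.57, -0.14], [0.19, -0.46, -0.94], [0.64, -0.68, 0.32]]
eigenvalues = [-0.16, 0.35, 0.14]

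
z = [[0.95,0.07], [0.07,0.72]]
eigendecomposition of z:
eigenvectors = [[0.96, -0.27], [0.27, 0.96]]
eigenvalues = [0.97, 0.7]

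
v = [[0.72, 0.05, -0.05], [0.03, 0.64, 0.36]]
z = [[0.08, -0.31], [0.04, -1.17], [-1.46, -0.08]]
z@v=[[0.05, -0.19, -0.12], [-0.01, -0.75, -0.42], [-1.05, -0.12, 0.04]]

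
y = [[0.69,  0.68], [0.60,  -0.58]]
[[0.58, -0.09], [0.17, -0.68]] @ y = [[0.35,0.45], [-0.29,0.51]]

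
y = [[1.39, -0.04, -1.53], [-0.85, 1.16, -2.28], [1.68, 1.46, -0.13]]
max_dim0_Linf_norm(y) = 2.28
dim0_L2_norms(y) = [2.34, 1.87, 2.75]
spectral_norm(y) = 3.04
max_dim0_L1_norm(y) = 3.94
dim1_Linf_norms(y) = [1.53, 2.28, 1.68]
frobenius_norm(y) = 4.06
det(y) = 9.46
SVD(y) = [[-0.54, 0.30, -0.79], [-0.74, -0.62, 0.27], [-0.41, 0.72, 0.56]] @ diag([3.0393526793551167, 2.3497821600172184, 1.3239558493249275]) @ [[-0.27, -0.47, 0.84], [0.92, 0.14, 0.37], [-0.29, 0.87, 0.40]]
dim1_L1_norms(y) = [2.96, 4.29, 3.27]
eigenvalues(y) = [(1.62+0j), (0.4+2.38j), (0.4-2.38j)]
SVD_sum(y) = [[0.44,0.77,-1.38], [0.6,1.05,-1.88], [0.33,0.59,-1.05]] + [[0.65, 0.1, 0.26], [-1.35, -0.20, -0.54], [1.56, 0.23, 0.62]] + [[0.3, -0.91, -0.41], [-0.1, 0.31, 0.14], [-0.21, 0.64, 0.29]]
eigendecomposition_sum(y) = [[(0.93-0j), (-0.52-0j), -0.14+0.00j], [-1.20+0.00j, 0.67+0.00j, (0.18+0j)], [(-0.11+0j), 0.06+0.00j, (0.02+0j)]] + [[(0.23+0.48j), 0.24+0.35j, -0.70+0.22j], [0.17+0.88j, 0.25+0.68j, (-1.23+0.07j)], [(0.89-0.07j), (0.7-0.16j), -0.07+1.23j]] + [[(0.23-0.48j), 0.24-0.35j, (-0.7-0.22j)], [0.17-0.88j, (0.25-0.68j), -1.23-0.07j], [0.89+0.07j, (0.7+0.16j), -0.07-1.23j]]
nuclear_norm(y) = 6.71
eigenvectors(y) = [[0.61+0.00j,(-0.38+0.1j),(-0.38-0.1j)], [-0.79+0.00j,-0.65+0.00j,-0.65-0.00j], [(-0.07+0j),(-0.08+0.65j),(-0.08-0.65j)]]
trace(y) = 2.42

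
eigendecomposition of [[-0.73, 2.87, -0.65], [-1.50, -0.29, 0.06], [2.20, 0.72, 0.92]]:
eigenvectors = [[(0.69+0j), 0.69-0.00j, -0.09+0.00j],[0.02+0.44j, 0.02-0.44j, 0.17+0.00j],[-0.18-0.54j, (-0.18+0.54j), 0.98+0.00j]]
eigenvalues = [(-0.47+2.35j), (-0.47-2.35j), (0.84+0j)]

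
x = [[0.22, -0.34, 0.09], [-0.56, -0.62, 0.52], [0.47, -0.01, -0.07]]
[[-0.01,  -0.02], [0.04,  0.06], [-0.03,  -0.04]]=x @[[-0.06, -0.09],[0.00, 0.0],[0.02, 0.02]]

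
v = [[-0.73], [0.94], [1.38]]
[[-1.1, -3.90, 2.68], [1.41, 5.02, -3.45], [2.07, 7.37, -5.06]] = v@[[1.5, 5.34, -3.67]]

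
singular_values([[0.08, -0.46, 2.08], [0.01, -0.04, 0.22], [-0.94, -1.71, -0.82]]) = [2.35, 1.88, 0.0]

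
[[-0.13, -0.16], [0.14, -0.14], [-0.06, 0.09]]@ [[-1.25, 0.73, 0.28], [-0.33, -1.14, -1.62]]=[[0.22, 0.09, 0.22],[-0.13, 0.26, 0.27],[0.05, -0.15, -0.16]]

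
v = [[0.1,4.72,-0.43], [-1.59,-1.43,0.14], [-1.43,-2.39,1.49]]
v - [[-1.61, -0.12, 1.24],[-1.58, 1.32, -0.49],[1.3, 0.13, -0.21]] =[[1.71, 4.84, -1.67],[-0.01, -2.75, 0.63],[-2.73, -2.52, 1.70]]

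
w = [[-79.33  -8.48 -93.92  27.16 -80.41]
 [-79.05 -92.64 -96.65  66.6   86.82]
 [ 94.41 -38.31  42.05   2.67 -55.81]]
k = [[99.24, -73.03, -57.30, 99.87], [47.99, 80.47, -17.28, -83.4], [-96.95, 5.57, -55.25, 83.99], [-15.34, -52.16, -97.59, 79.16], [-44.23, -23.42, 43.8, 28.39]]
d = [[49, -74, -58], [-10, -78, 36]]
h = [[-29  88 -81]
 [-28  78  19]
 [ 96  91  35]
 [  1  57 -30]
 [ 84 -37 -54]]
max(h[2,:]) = 96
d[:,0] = [49, -10]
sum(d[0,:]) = -83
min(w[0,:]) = -93.92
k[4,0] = -44.23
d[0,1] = -74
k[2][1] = 5.57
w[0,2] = -93.92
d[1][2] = 36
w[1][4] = 86.82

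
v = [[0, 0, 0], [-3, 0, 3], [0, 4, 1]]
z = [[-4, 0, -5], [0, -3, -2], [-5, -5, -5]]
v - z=[[4, 0, 5], [-3, 3, 5], [5, 9, 6]]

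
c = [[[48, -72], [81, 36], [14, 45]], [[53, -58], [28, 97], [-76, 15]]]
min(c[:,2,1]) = 15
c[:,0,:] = [[48, -72], [53, -58]]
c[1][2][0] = -76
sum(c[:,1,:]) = 242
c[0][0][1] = -72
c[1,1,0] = 28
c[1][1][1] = 97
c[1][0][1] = -58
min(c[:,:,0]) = -76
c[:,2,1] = [45, 15]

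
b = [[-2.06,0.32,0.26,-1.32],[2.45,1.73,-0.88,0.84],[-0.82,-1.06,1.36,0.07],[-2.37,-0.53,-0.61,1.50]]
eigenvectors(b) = [[0.79, -0.13, -0.02, -0.28], [-0.48, 0.5, -0.74, 0.26], [0.03, 0.68, 0.67, 0.02], [0.37, 0.53, 0.04, 0.93]]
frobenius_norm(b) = 5.37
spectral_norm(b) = 4.42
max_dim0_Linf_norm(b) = 2.45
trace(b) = 2.53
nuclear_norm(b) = 9.22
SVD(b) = [[-0.43, 0.31, -0.76, 0.38], [0.70, -0.3, -0.22, 0.61], [-0.32, 0.21, 0.61, 0.69], [-0.47, -0.88, -0.04, 0.1]] @ diag([4.423341551468427, 2.35076251570018, 1.8198047408684126, 0.6309324995153667]) @ [[0.90, 0.38, -0.2, 0.1], [0.23, -0.07, 0.50, -0.83], [0.34, -0.69, 0.47, 0.44], [-0.14, 0.62, 0.7, 0.32]]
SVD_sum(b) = [[-1.72, -0.72, 0.38, -0.19], [2.80, 1.17, -0.62, 0.31], [-1.26, -0.53, 0.28, -0.14], [-1.85, -0.77, 0.41, -0.21]] + [[0.17, -0.05, 0.36, -0.60], [-0.16, 0.05, -0.34, 0.58], [0.12, -0.04, 0.25, -0.42], [-0.48, 0.15, -1.03, 1.72]] + [[-0.47,0.95,-0.65,-0.6],[-0.14,0.27,-0.19,-0.17],[0.38,-0.77,0.53,0.49],[-0.03,0.05,-0.04,-0.03]] + [[-0.03, 0.15, 0.17, 0.08], [-0.05, 0.24, 0.27, 0.12], [-0.06, 0.27, 0.31, 0.14], [-0.01, 0.04, 0.04, 0.02]]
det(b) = -11.94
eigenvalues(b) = [-2.87, 0.79, 2.56, 2.04]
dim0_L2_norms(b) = [4.07, 2.12, 1.75, 2.17]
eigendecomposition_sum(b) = [[-2.45, 0.10, 0.06, -0.76], [1.50, -0.06, -0.04, 0.47], [-0.08, 0.00, 0.0, -0.02], [-1.16, 0.05, 0.03, -0.36]] + [[-0.06, -0.09, -0.10, 0.01],[0.22, 0.35, 0.40, -0.04],[0.3, 0.48, 0.54, -0.06],[0.24, 0.38, 0.43, -0.05]] + [[0.04, 0.06, -0.03, -0.0], [1.12, 1.68, -0.93, -0.12], [-1.01, -1.52, 0.84, 0.11], [-0.06, -0.09, 0.05, 0.01]] + [[0.41, 0.26, 0.33, -0.57],  [-0.39, -0.24, -0.31, 0.53],  [-0.03, -0.02, -0.03, 0.05],  [-1.39, -0.86, -1.11, 1.9]]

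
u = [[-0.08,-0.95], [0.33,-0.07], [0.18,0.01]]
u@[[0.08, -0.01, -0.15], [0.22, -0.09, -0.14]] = [[-0.22, 0.09, 0.15], [0.01, 0.0, -0.04], [0.02, -0.0, -0.03]]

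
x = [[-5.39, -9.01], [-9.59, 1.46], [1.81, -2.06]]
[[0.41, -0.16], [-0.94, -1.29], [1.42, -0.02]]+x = [[-4.98, -9.17], [-10.53, 0.17], [3.23, -2.08]]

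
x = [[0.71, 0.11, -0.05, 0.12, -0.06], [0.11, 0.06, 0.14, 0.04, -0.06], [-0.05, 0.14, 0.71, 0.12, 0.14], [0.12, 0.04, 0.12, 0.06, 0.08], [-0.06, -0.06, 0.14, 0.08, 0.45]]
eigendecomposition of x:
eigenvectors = [[0.37, 0.89, -0.16, 0.23, -0.04], [-0.08, 0.22, 0.22, -0.43, 0.84], [-0.84, 0.34, 0.34, 0.24, -0.13], [-0.12, 0.23, -0.12, -0.84, -0.47], [-0.38, -0.0, -0.89, 0.05, 0.23]]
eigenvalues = [0.83, 0.75, 0.41, 0.01, -0.01]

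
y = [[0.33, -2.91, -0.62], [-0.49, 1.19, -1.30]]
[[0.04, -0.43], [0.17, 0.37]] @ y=[[0.22, -0.63, 0.53], [-0.13, -0.05, -0.59]]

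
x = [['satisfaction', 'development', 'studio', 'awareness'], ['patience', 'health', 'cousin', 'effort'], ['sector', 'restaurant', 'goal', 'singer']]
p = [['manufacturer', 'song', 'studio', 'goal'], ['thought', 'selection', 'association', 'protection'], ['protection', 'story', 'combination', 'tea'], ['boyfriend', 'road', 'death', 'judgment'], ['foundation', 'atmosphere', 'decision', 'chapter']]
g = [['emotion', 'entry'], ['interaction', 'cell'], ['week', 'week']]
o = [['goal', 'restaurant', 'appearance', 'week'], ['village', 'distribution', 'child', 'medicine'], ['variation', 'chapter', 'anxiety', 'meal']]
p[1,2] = 'association'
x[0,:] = ['satisfaction', 'development', 'studio', 'awareness']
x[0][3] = 'awareness'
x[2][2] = 'goal'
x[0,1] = 'development'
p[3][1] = 'road'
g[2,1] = 'week'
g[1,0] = 'interaction'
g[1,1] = 'cell'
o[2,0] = 'variation'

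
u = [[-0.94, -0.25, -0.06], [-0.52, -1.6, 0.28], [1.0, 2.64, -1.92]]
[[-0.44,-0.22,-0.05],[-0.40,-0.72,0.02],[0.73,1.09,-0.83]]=u@[[0.44, 0.11, 0.0], [0.11, 0.43, 0.08], [0.0, 0.08, 0.54]]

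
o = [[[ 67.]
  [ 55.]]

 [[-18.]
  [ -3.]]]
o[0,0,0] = 67.0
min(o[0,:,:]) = 55.0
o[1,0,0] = -18.0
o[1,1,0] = -3.0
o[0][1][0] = 55.0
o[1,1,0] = -3.0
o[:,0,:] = [[67.0], [-18.0]]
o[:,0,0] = [67.0, -18.0]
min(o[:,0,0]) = -18.0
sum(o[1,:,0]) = -21.0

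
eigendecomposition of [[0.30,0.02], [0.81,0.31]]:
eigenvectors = [[-0.16, -0.15], [0.99, -0.99]]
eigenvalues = [0.18, 0.43]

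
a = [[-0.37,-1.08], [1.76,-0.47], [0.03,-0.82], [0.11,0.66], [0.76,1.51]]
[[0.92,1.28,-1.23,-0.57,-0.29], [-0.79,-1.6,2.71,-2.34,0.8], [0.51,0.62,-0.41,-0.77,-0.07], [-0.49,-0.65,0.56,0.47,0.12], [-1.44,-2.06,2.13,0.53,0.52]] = a@[[-0.62, -1.12, 1.69, -1.09, 0.48], [-0.64, -0.8, 0.56, 0.90, 0.1]]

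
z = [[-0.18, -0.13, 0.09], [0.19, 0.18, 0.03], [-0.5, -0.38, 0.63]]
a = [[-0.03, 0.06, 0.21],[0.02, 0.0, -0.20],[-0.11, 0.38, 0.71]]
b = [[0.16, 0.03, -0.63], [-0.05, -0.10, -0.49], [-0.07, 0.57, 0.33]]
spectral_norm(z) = 0.93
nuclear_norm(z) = 1.17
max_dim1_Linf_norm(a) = 0.71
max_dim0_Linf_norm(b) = 0.63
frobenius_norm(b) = 1.06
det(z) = -0.00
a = z @ b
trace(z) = 0.63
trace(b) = 0.39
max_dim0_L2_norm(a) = 0.77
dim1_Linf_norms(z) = [0.18, 0.19, 0.63]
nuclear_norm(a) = 0.96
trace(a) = 0.68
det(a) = -0.00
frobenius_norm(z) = 0.96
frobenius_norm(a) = 0.87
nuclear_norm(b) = 1.55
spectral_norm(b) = 0.92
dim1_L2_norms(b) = [0.65, 0.5, 0.66]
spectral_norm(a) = 0.86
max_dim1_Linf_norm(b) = 0.63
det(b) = 0.06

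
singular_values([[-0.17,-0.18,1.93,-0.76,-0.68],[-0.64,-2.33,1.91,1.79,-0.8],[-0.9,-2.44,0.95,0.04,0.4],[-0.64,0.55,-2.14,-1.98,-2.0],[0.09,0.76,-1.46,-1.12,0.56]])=[5.35, 2.88, 2.0, 1.62, 0.0]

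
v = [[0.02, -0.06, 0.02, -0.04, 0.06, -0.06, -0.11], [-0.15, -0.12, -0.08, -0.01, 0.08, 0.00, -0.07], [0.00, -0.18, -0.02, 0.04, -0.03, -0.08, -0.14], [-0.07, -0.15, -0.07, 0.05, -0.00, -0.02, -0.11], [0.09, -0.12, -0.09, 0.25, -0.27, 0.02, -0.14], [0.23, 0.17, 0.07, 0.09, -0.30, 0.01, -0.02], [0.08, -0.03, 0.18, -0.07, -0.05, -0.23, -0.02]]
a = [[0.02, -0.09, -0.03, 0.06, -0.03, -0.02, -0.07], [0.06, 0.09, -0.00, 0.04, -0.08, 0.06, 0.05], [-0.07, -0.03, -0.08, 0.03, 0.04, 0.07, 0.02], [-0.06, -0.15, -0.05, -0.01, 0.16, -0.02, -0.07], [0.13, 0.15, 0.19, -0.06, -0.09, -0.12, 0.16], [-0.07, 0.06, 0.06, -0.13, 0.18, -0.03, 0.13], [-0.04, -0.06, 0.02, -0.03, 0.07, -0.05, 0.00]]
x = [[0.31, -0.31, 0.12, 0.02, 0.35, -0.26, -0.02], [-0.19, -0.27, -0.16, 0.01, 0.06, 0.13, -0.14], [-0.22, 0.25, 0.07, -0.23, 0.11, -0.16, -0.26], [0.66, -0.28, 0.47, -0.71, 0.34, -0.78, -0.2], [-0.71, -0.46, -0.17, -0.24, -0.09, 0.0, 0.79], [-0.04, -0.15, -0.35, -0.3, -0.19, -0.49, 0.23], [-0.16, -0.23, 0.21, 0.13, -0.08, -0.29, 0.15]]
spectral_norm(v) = 0.56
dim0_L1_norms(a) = [0.45, 0.63, 0.43, 0.36, 0.65, 0.37, 0.5]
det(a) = 0.00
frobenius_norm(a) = 0.59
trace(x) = -1.03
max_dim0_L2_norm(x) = 1.07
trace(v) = -0.35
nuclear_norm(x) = 4.97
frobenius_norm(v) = 0.81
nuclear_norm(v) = 1.55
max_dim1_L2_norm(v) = 0.43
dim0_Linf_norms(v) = [0.23, 0.18, 0.18, 0.25, 0.3, 0.23, 0.14]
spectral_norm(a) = 0.44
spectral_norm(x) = 1.58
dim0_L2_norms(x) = [1.07, 0.77, 0.68, 0.85, 0.55, 1.02, 0.91]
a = x @ v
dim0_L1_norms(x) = [2.29, 1.95, 1.55, 1.64, 1.22, 2.11, 1.79]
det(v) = 0.00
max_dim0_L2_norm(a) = 0.28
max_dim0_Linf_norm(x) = 0.79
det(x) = -0.02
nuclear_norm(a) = 1.07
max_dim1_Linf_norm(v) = 0.3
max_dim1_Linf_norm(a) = 0.19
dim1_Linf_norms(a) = [0.09, 0.09, 0.08, 0.16, 0.19, 0.18, 0.07]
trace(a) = -0.10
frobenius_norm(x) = 2.26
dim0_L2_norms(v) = [0.31, 0.34, 0.24, 0.29, 0.42, 0.25, 0.26]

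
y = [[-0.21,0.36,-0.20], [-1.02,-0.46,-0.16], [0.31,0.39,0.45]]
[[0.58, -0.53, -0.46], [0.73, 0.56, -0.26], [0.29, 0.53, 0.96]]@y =[[0.28, 0.27, -0.24], [-0.81, -0.10, -0.35], [-0.30, 0.24, 0.29]]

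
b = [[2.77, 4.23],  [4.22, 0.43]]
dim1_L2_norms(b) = [5.06, 4.24]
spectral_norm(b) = 5.98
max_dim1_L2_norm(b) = 5.06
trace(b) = 3.20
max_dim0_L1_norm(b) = 6.99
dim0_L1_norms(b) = [6.99, 4.66]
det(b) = -16.66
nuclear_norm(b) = 8.77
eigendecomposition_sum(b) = [[3.79, 2.89], [2.88, 2.19]] + [[-1.02,1.34], [1.34,-1.76]]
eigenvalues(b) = [5.98, -2.78]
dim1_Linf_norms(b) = [4.23, 4.22]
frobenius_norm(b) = 6.60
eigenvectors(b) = [[0.80, -0.61], [0.6, 0.8]]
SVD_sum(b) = [[3.79, 2.89], [2.87, 2.19]] + [[-1.02,1.34],[1.35,-1.76]]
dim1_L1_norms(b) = [7.0, 4.65]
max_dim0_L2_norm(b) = 5.05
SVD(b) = [[-0.8,-0.6],  [-0.60,0.8]] @ diag([5.984015681999411, 2.7840000570375576]) @ [[-0.79, -0.61], [0.61, -0.79]]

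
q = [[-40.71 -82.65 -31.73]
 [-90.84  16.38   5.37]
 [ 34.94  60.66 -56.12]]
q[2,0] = 34.94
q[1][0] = -90.84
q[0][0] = -40.71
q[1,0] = -90.84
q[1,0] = -90.84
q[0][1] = -82.65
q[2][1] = 60.66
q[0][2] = -31.73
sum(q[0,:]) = -155.09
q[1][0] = -90.84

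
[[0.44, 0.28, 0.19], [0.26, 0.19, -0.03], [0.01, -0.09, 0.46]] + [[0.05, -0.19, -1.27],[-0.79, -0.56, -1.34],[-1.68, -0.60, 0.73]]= [[0.49,0.09,-1.08],[-0.53,-0.37,-1.37],[-1.67,-0.69,1.19]]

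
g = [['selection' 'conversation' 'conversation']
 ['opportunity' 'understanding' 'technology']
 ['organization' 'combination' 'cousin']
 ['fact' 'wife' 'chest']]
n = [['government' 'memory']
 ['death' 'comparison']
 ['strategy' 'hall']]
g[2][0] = 'organization'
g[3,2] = 'chest'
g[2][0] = 'organization'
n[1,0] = 'death'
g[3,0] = 'fact'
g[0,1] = 'conversation'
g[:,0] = ['selection', 'opportunity', 'organization', 'fact']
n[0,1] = 'memory'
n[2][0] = 'strategy'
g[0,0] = 'selection'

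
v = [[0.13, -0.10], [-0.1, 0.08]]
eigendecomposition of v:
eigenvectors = [[0.79, 0.62], [-0.62, 0.79]]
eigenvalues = [0.21, 0.0]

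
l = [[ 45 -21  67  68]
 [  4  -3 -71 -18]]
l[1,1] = -3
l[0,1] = -21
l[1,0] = 4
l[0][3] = 68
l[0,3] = 68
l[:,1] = [-21, -3]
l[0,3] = 68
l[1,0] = 4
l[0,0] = 45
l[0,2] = 67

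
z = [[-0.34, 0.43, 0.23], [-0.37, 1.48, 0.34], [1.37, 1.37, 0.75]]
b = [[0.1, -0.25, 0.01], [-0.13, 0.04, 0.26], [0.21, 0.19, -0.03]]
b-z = [[0.44,-0.68,-0.22], [0.24,-1.44,-0.08], [-1.16,-1.18,-0.78]]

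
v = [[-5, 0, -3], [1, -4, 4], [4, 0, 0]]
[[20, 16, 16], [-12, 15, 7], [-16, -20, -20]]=v @ [[-4, -5, -5], [2, -2, 0], [0, 3, 3]]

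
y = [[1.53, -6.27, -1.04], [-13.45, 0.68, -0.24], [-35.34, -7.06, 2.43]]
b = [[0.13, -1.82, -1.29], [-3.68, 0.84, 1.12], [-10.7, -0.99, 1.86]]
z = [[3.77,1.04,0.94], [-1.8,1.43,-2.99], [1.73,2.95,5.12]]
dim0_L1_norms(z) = [7.3, 5.42, 9.05]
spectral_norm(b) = 11.53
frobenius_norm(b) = 11.81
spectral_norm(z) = 7.22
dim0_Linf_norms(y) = [35.34, 7.06, 2.43]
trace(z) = 10.32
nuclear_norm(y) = 46.96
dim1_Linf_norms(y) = [6.27, 13.45, 35.34]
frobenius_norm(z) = 8.27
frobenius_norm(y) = 39.10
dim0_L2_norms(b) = [11.32, 2.24, 2.53]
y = b @ z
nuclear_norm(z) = 12.89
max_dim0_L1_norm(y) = 50.32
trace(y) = 4.64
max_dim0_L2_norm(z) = 6.0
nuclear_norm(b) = 14.28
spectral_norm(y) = 38.41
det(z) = 57.74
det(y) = -381.92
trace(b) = 2.83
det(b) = -6.59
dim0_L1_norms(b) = [14.51, 3.65, 4.27]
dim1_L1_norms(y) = [8.84, 14.37, 44.83]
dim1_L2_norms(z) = [4.02, 3.77, 6.16]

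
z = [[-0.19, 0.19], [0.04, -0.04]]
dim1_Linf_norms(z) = [0.19, 0.04]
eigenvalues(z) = [-0.23, 0.0]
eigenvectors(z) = [[-0.98, -0.71], [0.21, -0.71]]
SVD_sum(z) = [[-0.19, 0.19], [0.04, -0.04]] + [[0.0, 0.00], [0.00, 0.0]]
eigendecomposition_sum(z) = [[-0.19, 0.19], [0.04, -0.04]] + [[0.0, 0.00], [0.00, 0.0]]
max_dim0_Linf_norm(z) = 0.19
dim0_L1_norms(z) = [0.23, 0.23]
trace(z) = -0.23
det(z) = -0.00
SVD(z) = [[-0.98, 0.21], [0.21, 0.98]] @ diag([0.27459060435491967, 1.447257248004636e-18]) @ [[0.71,-0.71], [0.71,0.71]]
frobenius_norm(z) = 0.27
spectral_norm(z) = 0.27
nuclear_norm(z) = 0.27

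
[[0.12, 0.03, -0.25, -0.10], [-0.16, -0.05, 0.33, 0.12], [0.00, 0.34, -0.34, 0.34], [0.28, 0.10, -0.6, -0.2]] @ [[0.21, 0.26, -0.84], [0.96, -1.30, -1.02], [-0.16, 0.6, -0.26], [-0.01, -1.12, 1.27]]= [[0.10, -0.05, -0.19],[-0.14, 0.09, 0.25],[0.38, -1.03, 0.17],[0.25, -0.19, -0.44]]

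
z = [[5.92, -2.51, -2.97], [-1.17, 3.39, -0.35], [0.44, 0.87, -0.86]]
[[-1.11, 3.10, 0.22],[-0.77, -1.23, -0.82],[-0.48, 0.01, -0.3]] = z@[[-0.25, 0.42, -0.02], [-0.30, -0.22, -0.24], [0.13, -0.02, 0.09]]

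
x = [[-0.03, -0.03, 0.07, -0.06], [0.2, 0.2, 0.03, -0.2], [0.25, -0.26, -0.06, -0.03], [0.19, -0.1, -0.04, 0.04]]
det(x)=-0.001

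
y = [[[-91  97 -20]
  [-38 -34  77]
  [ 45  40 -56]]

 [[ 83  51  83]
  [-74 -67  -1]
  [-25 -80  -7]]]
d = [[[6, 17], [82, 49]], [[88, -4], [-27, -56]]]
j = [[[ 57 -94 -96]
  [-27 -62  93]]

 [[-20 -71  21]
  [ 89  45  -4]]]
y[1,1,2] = -1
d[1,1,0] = -27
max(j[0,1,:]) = 93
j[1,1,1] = 45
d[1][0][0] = 88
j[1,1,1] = 45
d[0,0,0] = 6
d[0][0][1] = 17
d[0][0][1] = 17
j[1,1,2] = -4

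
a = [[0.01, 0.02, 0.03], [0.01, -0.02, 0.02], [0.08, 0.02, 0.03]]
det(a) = 0.000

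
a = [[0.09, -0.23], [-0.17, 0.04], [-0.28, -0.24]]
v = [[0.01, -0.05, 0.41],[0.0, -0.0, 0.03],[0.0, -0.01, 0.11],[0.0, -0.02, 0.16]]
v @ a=[[-0.11, -0.1], [-0.01, -0.01], [-0.03, -0.03], [-0.04, -0.04]]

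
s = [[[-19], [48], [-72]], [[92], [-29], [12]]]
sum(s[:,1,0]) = 19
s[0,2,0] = -72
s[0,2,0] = -72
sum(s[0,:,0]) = -43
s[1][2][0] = 12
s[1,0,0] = 92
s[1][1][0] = -29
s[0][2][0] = -72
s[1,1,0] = -29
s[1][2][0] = 12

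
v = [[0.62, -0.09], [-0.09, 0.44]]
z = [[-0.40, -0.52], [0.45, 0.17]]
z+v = [[0.22, -0.61], [0.36, 0.61]]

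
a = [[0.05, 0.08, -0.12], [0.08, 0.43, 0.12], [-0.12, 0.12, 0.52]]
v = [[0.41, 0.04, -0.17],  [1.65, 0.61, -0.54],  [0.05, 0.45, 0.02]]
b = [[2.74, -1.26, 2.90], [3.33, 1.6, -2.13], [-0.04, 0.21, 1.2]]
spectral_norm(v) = 1.90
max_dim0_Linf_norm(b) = 3.33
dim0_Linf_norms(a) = [0.12, 0.43, 0.52]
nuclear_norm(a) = 1.01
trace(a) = 1.00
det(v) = -0.02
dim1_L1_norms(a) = [0.25, 0.63, 0.76]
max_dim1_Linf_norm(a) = 0.52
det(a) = -0.00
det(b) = 13.63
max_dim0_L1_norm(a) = 0.76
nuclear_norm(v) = 2.35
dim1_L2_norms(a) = [0.15, 0.45, 0.55]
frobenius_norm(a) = 0.73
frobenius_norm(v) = 1.95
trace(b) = 5.54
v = a @ b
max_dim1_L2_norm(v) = 1.84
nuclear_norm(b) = 9.30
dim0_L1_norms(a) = [0.25, 0.63, 0.76]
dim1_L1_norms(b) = [6.9, 7.06, 1.45]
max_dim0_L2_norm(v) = 1.7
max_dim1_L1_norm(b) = 7.06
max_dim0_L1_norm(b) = 6.23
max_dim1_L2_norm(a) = 0.55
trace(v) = 1.04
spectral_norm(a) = 0.61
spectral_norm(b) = 4.34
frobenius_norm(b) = 6.10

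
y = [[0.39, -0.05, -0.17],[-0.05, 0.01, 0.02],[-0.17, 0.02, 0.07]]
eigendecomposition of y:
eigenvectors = [[0.91, -0.41, -0.03], [-0.12, -0.19, -0.97], [-0.39, -0.89, 0.22]]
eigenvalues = [0.47, -0.0, 0.0]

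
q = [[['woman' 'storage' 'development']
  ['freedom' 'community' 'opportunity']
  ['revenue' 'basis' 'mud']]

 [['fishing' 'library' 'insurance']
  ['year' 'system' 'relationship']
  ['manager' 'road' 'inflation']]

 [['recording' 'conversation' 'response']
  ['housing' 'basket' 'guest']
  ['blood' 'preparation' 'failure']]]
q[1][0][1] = 'library'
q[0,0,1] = 'storage'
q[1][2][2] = 'inflation'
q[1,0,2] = 'insurance'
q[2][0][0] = 'recording'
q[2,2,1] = 'preparation'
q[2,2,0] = 'blood'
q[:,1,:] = [['freedom', 'community', 'opportunity'], ['year', 'system', 'relationship'], ['housing', 'basket', 'guest']]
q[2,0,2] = 'response'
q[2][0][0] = 'recording'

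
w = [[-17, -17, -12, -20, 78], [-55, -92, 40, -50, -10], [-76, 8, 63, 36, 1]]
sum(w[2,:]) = 32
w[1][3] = -50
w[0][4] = 78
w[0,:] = [-17, -17, -12, -20, 78]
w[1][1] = -92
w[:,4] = [78, -10, 1]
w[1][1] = -92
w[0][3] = -20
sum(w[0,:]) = 12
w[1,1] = -92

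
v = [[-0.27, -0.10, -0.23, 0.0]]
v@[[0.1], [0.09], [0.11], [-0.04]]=[[-0.06]]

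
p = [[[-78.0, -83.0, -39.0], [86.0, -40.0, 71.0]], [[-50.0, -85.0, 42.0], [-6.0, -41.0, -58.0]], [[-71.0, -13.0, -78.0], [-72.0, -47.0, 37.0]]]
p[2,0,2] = -78.0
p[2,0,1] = -13.0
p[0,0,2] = -39.0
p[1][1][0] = -6.0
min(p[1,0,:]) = -85.0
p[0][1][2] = 71.0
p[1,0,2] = 42.0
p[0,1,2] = 71.0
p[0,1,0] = 86.0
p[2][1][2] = 37.0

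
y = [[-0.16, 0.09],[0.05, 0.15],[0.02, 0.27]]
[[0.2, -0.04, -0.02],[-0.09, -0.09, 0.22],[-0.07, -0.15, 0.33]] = y @ [[-1.34, -0.09, 0.81], [-0.17, -0.55, 1.18]]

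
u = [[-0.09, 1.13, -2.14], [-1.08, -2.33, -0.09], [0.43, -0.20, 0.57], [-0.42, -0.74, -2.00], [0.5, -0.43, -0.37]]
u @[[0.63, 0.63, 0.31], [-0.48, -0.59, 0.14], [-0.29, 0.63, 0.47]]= [[0.02, -2.07, -0.88], [0.46, 0.64, -0.70], [0.20, 0.75, 0.37], [0.67, -1.09, -1.17], [0.63, 0.34, -0.08]]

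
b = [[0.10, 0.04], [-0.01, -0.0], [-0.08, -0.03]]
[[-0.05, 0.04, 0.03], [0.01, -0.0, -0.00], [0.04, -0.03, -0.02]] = b@[[-0.57,0.45,0.33], [0.14,-0.15,-0.1]]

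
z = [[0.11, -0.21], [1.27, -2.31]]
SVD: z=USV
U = [[-0.09, -1.00], [-1.0, 0.09]]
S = [2.65, 0.0]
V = [[-0.48,0.88], [0.88,0.48]]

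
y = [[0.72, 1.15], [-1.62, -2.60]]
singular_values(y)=[3.35, 0.0]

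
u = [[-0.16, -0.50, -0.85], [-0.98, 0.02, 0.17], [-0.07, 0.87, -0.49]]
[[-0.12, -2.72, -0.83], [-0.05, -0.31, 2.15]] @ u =[[2.74, -0.72, 0.05], [0.16, 1.89, -1.06]]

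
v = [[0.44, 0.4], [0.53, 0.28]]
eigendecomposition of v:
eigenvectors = [[0.72, -0.59], [0.70, 0.81]]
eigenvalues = [0.83, -0.11]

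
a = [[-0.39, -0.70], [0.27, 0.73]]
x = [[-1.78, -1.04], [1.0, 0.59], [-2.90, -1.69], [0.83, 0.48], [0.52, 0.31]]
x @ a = [[0.41, 0.49], [-0.23, -0.27], [0.67, 0.8], [-0.19, -0.23], [-0.12, -0.14]]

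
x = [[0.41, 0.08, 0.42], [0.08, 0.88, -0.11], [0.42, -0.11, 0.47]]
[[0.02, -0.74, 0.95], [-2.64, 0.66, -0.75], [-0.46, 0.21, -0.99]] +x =[[0.43, -0.66, 1.37], [-2.56, 1.54, -0.86], [-0.04, 0.1, -0.52]]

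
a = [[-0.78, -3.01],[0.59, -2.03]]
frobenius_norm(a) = 3.76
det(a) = 3.36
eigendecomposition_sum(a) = [[-0.39+0.96j,-1.50-1.80j], [0.29+0.35j,-1.01+0.22j]] + [[(-0.39-0.96j), (-1.5+1.8j)], [(0.29-0.35j), (-1.02-0.22j)]]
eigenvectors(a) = [[0.91+0.00j, 0.91-0.00j], [(0.19-0.36j), (0.19+0.36j)]]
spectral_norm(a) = 3.65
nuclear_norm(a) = 4.57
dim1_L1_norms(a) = [3.79, 2.62]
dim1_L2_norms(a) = [3.11, 2.11]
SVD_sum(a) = [[-0.29, -3.06], [-0.18, -1.96]] + [[-0.49, 0.05], [0.77, -0.07]]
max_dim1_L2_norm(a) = 3.11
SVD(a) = [[0.84,  0.54], [0.54,  -0.84]] @ diag([3.6453068519077894, 0.9215410763683429]) @ [[-0.09, -1.0], [-1.0, 0.09]]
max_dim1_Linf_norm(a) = 3.01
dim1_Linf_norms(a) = [3.01, 2.03]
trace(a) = -2.81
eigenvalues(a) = [(-1.41+1.18j), (-1.41-1.18j)]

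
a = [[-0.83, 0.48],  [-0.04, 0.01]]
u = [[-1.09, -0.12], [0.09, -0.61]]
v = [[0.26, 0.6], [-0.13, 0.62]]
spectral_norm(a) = 0.96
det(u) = 0.68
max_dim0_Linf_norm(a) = 0.83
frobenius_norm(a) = 0.96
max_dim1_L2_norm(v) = 0.65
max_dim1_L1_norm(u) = 1.21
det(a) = 0.01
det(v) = 0.24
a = u + v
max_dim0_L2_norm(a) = 0.83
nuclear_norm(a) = 0.97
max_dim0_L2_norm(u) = 1.09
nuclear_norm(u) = 1.71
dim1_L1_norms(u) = [1.21, 0.7]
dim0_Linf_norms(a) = [0.83, 0.48]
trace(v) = 0.88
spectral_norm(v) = 0.87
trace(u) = -1.70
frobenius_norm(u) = 1.26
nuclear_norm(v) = 1.14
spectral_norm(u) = 1.10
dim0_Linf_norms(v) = [0.26, 0.62]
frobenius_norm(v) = 0.91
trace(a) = -0.82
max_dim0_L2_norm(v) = 0.86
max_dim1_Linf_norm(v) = 0.62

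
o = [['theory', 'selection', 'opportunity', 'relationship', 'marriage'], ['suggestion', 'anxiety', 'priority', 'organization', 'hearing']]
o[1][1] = 'anxiety'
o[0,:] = ['theory', 'selection', 'opportunity', 'relationship', 'marriage']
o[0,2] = 'opportunity'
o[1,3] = 'organization'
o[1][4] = 'hearing'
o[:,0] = ['theory', 'suggestion']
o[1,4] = 'hearing'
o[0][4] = 'marriage'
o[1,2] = 'priority'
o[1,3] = 'organization'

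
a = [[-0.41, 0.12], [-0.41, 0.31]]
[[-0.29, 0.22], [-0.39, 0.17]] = a @ [[0.57, -0.59], [-0.49, -0.22]]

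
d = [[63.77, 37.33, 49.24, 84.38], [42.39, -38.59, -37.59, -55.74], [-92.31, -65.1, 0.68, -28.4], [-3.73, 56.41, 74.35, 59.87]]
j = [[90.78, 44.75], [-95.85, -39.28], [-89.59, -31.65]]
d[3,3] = 59.87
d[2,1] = -65.1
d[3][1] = 56.41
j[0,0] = 90.78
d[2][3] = -28.4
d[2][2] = 0.68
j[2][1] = -31.65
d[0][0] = 63.77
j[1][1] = -39.28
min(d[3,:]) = -3.73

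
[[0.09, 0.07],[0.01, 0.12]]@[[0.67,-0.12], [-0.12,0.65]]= [[0.05,0.03], [-0.01,0.08]]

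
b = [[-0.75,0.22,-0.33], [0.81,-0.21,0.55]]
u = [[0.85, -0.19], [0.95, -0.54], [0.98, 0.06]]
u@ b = [[-0.79, 0.23, -0.39], [-1.15, 0.32, -0.61], [-0.69, 0.2, -0.29]]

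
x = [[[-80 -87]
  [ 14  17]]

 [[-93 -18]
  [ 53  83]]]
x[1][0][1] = -18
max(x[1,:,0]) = 53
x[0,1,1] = 17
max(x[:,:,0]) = 53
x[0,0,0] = -80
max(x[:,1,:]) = 83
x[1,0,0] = -93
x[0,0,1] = -87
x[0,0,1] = -87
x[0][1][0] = 14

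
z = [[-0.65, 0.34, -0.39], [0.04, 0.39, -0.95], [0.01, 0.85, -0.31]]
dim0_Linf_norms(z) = [0.65, 0.85, 0.95]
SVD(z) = [[-0.46,  0.89,  -0.07], [-0.68,  -0.41,  -0.61], [-0.57,  -0.23,  0.79]] @ diag([1.3777295692257294, 0.6062539711578037, 0.5471904207279926]) @ [[0.19, -0.66, 0.73], [-0.98, -0.08, 0.18], [0.06, 0.75, 0.66]]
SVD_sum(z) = [[-0.12, 0.42, -0.46],[-0.18, 0.62, -0.69],[-0.15, 0.51, -0.57]] + [[-0.53, -0.05, 0.10],[0.24, 0.02, -0.05],[0.14, 0.01, -0.03]] + [[-0.0, -0.03, -0.03], [-0.02, -0.25, -0.22], [0.03, 0.32, 0.29]]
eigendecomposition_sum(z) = [[-0.66-0.00j,(0.25-0j),(-0.05+0j)], [(0.01+0j),-0.01+0.00j,-0j], [-0.01-0.00j,0.01-0.00j,-0.00+0.00j]] + [[0j, (0.04+0.15j), (-0.17-0.02j)], [0.01+0.01j, 0.20+0.40j, (-0.48+0.03j)], [(0.01-0.01j), (0.42-0.02j), (-0.15+0.42j)]] + [[-0j,  (0.04-0.15j),  (-0.17+0.02j)], [0.01-0.01j,  0.20-0.40j,  (-0.48-0.03j)], [(0.01+0.01j),  (0.42+0.02j),  -0.15-0.42j]]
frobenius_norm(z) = 1.60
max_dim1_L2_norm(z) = 1.03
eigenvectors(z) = [[1.00+0.00j, 0.25+0.05j, (0.25-0.05j)],[(-0.02+0j), (0.7+0j), 0.70-0.00j],[0.02+0.00j, 0.26-0.61j, 0.26+0.61j]]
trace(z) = -0.57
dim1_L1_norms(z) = [1.38, 1.38, 1.17]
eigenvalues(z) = [(-0.66+0j), (0.05+0.83j), (0.05-0.83j)]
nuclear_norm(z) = 2.53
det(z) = -0.46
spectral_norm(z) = 1.38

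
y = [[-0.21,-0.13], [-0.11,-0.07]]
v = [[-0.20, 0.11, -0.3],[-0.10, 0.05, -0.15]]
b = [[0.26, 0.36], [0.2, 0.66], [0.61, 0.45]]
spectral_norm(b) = 1.07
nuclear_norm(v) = 0.43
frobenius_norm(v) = 0.42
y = v @ b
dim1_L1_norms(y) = [0.34, 0.18]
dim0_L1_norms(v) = [0.3, 0.16, 0.45]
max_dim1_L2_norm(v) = 0.38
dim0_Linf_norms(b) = [0.61, 0.66]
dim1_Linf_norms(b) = [0.36, 0.66, 0.61]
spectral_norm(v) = 0.42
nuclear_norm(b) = 1.39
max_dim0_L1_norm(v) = 0.45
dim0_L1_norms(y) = [0.32, 0.2]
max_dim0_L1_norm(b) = 1.47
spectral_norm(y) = 0.28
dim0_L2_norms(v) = [0.22, 0.12, 0.34]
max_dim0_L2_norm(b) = 0.88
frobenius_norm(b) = 1.12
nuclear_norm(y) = 0.28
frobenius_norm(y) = 0.28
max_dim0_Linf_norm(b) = 0.66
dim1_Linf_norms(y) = [0.21, 0.11]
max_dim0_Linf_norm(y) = 0.21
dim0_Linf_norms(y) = [0.21, 0.13]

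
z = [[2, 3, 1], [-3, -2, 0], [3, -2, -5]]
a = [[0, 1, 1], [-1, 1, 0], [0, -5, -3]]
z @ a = [[-3, 0, -1], [2, -5, -3], [2, 26, 18]]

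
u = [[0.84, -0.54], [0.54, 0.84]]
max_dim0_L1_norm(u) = 1.38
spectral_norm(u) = 1.00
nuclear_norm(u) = 2.00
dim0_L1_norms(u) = [1.38, 1.38]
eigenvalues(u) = [(0.84+0.54j), (0.84-0.54j)]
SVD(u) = [[-0.54,  -0.84], [0.84,  -0.54]] @ diag([0.9985990186255943, 0.9985990186255942]) @ [[0.00, 1.00], [-1.00, -0.00]]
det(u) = 1.00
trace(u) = 1.68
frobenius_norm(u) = 1.41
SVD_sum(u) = [[0.0,-0.54], [0.0,0.84]] + [[0.84, 0.0], [0.54, 0.0]]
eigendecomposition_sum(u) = [[(0.42+0.27j),-0.27+0.42j],[0.27-0.42j,0.42+0.27j]] + [[0.42-0.27j, -0.27-0.42j], [0.27+0.42j, 0.42-0.27j]]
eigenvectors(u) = [[0.71+0.00j, (0.71-0j)],[-0.71j, 0.71j]]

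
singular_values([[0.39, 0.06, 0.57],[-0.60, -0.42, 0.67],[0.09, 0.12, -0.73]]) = [1.23, 0.72, 0.05]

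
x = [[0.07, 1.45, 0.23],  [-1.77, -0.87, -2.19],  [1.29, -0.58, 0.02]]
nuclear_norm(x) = 5.47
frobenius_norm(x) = 3.58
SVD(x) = [[-0.22, 0.72, -0.65], [0.95, 0.02, -0.30], [-0.21, -0.69, -0.69]] @ diag([3.0866506671881733, 1.6815493453087578, 0.7014837546504525]) @ [[-0.64, -0.33, -0.69], [-0.52, 0.85, 0.07], [-0.57, -0.40, 0.72]]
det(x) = -3.64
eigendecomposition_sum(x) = [[0.03+0.78j, 0.40+0.20j, -0.32+0.51j], [-0.88+0.24j, -0.12+0.51j, -0.67-0.22j], [0.65-0.20j, 0.08-0.38j, (0.51+0.16j)]] + [[(0.03-0.78j),  (0.4-0.2j),  (-0.32-0.51j)], [-0.88-0.24j,  -0.12-0.51j,  (-0.67+0.22j)], [(0.65+0.2j),  0.08+0.38j,  (0.51-0.16j)]] + [[0.02+0.00j, 0.65+0.00j, 0.87-0.00j], [(-0.02-0j), -0.64-0.00j, -0.85+0.00j], [-0.02-0.00j, -0.74-0.00j, -0.99+0.00j]]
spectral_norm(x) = 3.09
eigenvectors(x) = [[(-0.13+0.55j), -0.13-0.55j, -0.55+0.00j], [(-0.66+0j), -0.66-0.00j, (0.54+0j)], [0.49-0.01j, (0.49+0.01j), (0.63+0j)]]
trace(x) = -0.78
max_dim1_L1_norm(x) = 4.83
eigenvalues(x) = [(0.42+1.45j), (0.42-1.45j), (-1.61+0j)]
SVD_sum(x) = [[0.44, 0.23, 0.48], [-1.88, -0.98, -2.04], [0.41, 0.21, 0.45]] + [[-0.63, 1.03, 0.08], [-0.02, 0.03, 0.00], [0.60, -0.99, -0.08]] + [[0.26, 0.19, -0.33], [0.12, 0.09, -0.15], [0.28, 0.20, -0.35]]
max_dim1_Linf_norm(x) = 2.19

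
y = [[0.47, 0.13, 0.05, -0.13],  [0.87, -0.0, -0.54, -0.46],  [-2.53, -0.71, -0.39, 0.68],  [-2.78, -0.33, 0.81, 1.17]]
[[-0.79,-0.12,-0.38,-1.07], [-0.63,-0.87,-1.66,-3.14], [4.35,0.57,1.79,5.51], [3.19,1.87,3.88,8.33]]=y @ [[-1.92, -0.46, -1.50, -2.27],  [-0.66, 0.53, -0.04, -1.05],  [-0.47, 0.77, 2.15, 2.27],  [-1.70, 0.12, -1.75, -0.14]]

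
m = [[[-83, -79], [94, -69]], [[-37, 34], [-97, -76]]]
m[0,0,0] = -83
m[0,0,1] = -79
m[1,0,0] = -37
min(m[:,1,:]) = -97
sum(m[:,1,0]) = -3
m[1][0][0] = -37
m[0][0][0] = -83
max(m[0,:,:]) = 94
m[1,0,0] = -37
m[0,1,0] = 94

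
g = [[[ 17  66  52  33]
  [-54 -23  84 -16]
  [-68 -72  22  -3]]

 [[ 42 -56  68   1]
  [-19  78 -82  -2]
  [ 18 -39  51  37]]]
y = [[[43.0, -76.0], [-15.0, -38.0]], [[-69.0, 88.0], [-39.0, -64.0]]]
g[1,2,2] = 51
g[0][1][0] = -54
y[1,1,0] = -39.0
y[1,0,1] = 88.0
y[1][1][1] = -64.0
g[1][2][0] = 18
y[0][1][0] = -15.0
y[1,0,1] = 88.0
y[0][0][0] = 43.0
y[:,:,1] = [[-76.0, -38.0], [88.0, -64.0]]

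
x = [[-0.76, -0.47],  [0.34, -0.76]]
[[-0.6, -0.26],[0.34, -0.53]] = x@[[0.83, -0.07], [-0.07, 0.66]]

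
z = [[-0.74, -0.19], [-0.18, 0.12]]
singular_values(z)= [0.78, 0.16]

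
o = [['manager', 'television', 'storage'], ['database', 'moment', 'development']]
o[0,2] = 'storage'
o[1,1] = 'moment'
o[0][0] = 'manager'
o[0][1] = 'television'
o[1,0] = 'database'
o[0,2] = 'storage'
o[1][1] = 'moment'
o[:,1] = ['television', 'moment']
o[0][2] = 'storage'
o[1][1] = 'moment'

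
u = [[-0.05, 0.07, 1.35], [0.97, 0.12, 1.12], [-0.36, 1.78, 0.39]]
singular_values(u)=[2.04, 1.68, 0.71]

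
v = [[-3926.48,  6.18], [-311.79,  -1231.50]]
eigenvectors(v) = [[-0.99, -0.00], [-0.11, -1.00]]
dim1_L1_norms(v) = [3932.66, 1543.29]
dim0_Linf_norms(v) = [3926.48, 1231.5]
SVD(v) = [[-1.0, -0.09], [-0.09, 1.00]] @ diag([3940.0121123939166, 1227.759419059462]) @ [[1.0,  0.03], [0.03,  -1.00]]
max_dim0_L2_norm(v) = 3938.84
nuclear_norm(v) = 5167.77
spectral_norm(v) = 3940.01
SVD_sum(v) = [[-3923.73, -100.76],[-343.19, -8.81]] + [[-2.75, 106.94], [31.40, -1222.69]]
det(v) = 4837386.98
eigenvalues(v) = [-3925.76, -1232.22]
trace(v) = -5157.98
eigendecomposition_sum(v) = [[-3926.81,9.01], [-454.42,1.04]] + [[0.33, -2.83], [142.63, -1232.54]]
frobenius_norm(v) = 4126.87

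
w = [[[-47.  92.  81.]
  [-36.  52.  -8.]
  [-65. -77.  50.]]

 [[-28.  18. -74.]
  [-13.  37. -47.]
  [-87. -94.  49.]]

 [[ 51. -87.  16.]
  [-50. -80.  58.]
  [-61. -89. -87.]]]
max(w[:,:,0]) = 51.0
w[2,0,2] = 16.0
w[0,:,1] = [92.0, 52.0, -77.0]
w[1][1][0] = -13.0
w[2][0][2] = 16.0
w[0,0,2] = 81.0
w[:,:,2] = [[81.0, -8.0, 50.0], [-74.0, -47.0, 49.0], [16.0, 58.0, -87.0]]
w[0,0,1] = 92.0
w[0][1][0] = -36.0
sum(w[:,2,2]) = 12.0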